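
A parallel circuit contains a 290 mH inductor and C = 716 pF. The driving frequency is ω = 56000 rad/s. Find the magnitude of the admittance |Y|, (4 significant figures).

X_L = ωL = 16240 Ω
X_C = 1/(ωC) = 24940 Ω
Parallel: admittances add. Y = 1/(jωL) + jωC
Y = (0 − j2.148e-05) S
|Y| = 2.148e-05 S → |Z| = 1/|Y| = 46550 Ω, ∠Z = −∠Y = 90.00°

21.48 μS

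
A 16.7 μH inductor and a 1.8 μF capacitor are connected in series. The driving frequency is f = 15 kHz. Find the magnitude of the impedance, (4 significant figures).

ω = 2πf = 94250 rad/s
X_L = ωL = 1.574 Ω
X_C = 1/(ωC) = 5.895 Ω
Net reactance X = X_L − X_C = -4.321 Ω
Z = − j4.321 Ω
|Z| = √(0² + 4.321²) = 4.321 Ω

4.321 Ω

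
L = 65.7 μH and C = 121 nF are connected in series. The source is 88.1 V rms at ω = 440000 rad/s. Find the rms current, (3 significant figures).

X_L = ωL = 28.9 Ω
X_C = 1/(ωC) = 18.8 Ω
Net reactance X = X_L − X_C = 10.1 Ω
Z = j10.1 Ω
|Z| = √(0² + 10.1²) = 10.1 Ω
I = V/|Z| = 88.1/10.1 = 8.70 A

8.70 A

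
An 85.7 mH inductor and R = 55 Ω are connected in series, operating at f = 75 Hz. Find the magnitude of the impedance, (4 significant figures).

68.23 Ω

ω = 2πf = 471.2 rad/s
X_L = ωL = 40.39 Ω
Z = 55.00 + j40.39 Ω
|Z| = √(55.00² + 40.39²) = 68.23 Ω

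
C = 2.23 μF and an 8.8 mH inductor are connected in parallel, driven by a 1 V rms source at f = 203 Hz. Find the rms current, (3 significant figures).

ω = 2πf = 1275 rad/s
X_L = ωL = 11.2 Ω
X_C = 1/(ωC) = 352 Ω
Parallel: admittances add. Y = 1/(jωL) + jωC
Y = (0 − j0.0862) S
|Y| = 0.0862 S → |Z| = 1/|Y| = 11.6 Ω, ∠Z = −∠Y = 90.0°
I = V/|Z| = 1/11.6 = 86.2 mA

86.2 mA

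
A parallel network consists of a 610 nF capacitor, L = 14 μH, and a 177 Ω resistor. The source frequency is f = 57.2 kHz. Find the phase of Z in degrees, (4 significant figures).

-74.58°

ω = 2πf = 359400 rad/s
X_L = ωL = 5.032 Ω
X_C = 1/(ωC) = 4.561 Ω
Parallel: admittances add. Y = 1/R + 1/(jωL) + jωC
Y = (0.005650 + j0.02049) S
|Y| = 0.02125 S → |Z| = 1/|Y| = 47.05 Ω, ∠Z = −∠Y = -74.58°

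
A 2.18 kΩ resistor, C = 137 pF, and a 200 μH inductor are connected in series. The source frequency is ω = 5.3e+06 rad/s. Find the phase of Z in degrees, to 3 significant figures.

-8.28°

X_L = ωL = 1060 Ω
X_C = 1/(ωC) = 1380 Ω
Net reactance X = X_L − X_C = -317 Ω
Z = 2180 − j317 Ω
|Z| = √(2180² + 317²) = 2200 Ω
∠Z = arctan(-317/2180) = -8.28°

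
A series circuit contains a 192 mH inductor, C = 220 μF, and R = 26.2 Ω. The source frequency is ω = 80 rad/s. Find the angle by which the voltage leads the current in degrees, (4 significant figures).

-57.71°

X_L = ωL = 15.36 Ω
X_C = 1/(ωC) = 56.82 Ω
Net reactance X = X_L − X_C = -41.46 Ω
Z = 26.20 − j41.46 Ω
|Z| = √(26.20² + 41.46²) = 49.04 Ω
∠Z = arctan(-41.46/26.20) = -57.71°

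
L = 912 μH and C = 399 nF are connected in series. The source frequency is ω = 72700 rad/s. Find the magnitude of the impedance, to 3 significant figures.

31.8 Ω

X_L = ωL = 66.3 Ω
X_C = 1/(ωC) = 34.5 Ω
Net reactance X = X_L − X_C = 31.8 Ω
Z = j31.8 Ω
|Z| = √(0² + 31.8²) = 31.8 Ω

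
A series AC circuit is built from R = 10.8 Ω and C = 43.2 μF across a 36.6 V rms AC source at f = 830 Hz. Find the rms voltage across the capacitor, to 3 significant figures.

13.9 V

ω = 2πf = 5215 rad/s
X_C = 1/(ωC) = 4.44 Ω
Z = 10.8 − j4.44 Ω
|Z| = √(10.8² + 4.44²) = 11.7 Ω
I = V/|Z| = 3.13 A
V_C = I·|Z_C| = 3.13 × 4.44 = 13.9 V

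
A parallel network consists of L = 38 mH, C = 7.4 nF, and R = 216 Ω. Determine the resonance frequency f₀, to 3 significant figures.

ω₀ = 1/√(LC) = 1/√(0.038 × 7.4e-09) = 59630 rad/s
f₀ = ω₀/(2π) = 9.49 kHz

9.49 kHz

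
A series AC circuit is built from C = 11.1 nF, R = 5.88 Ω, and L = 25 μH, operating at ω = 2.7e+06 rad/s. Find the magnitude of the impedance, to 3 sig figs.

34.6 Ω

X_L = ωL = 67.5 Ω
X_C = 1/(ωC) = 33.4 Ω
Net reactance X = X_L − X_C = 34.1 Ω
Z = 5.88 + j34.1 Ω
|Z| = √(5.88² + 34.1²) = 34.6 Ω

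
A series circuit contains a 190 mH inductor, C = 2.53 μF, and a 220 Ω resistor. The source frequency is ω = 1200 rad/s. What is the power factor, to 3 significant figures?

X_L = ωL = 228 Ω
X_C = 1/(ωC) = 329 Ω
Net reactance X = X_L − X_C = -101 Ω
Z = 220 − j101 Ω
|Z| = √(220² + 101²) = 242 Ω
∠Z = arctan(-101/220) = -24.7°
cos φ = cos(-24.7°) = 0.908

0.908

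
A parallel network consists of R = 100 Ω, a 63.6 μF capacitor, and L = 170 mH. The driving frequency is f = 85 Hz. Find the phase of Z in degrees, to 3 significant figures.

ω = 2πf = 534.1 rad/s
X_L = ωL = 90.8 Ω
X_C = 1/(ωC) = 29.4 Ω
Parallel: admittances add. Y = 1/R + 1/(jωL) + jωC
Y = (0.0100 + j0.0230) S
|Y| = 0.0250 S → |Z| = 1/|Y| = 39.9 Ω, ∠Z = −∠Y = -66.5°

-66.5°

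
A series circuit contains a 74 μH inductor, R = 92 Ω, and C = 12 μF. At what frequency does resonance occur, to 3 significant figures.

ω₀ = 1/√(LC) = 1/√(7.4e-05 × 1.2e-05) = 33560 rad/s
f₀ = ω₀/(2π) = 5.34 kHz

5.34 kHz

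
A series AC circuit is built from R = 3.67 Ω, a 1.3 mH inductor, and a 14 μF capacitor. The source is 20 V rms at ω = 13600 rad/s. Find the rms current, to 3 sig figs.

1.54 A

X_L = ωL = 17.7 Ω
X_C = 1/(ωC) = 5.25 Ω
Net reactance X = X_L − X_C = 12.4 Ω
Z = 3.67 + j12.4 Ω
|Z| = √(3.67² + 12.4²) = 13.0 Ω
I = V/|Z| = 20/13.0 = 1.54 A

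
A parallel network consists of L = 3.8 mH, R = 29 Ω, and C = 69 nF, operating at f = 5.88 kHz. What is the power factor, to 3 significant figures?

ω = 2πf = 36950 rad/s
X_L = ωL = 140 Ω
X_C = 1/(ωC) = 392 Ω
Parallel: admittances add. Y = 1/R + 1/(jωL) + jωC
Y = (0.0345 − j0.00457) S
|Y| = 0.0348 S → |Z| = 1/|Y| = 28.7 Ω, ∠Z = −∠Y = 7.56°
cos φ = cos(7.56°) = 0.991

0.991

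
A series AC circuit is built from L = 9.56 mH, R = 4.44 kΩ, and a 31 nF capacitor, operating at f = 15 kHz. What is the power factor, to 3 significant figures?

ω = 2πf = 94250 rad/s
X_L = ωL = 901 Ω
X_C = 1/(ωC) = 342 Ω
Net reactance X = X_L − X_C = 559 Ω
Z = 4440 + j559 Ω
|Z| = √(4440² + 559²) = 4480 Ω
∠Z = arctan(559/4440) = 7.17°
cos φ = cos(7.17°) = 0.992

0.992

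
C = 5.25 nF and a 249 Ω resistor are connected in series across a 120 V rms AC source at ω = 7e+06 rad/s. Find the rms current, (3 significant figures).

479 mA

X_C = 1/(ωC) = 27.2 Ω
Z = 249 − j27.2 Ω
|Z| = √(249² + 27.2²) = 250 Ω
I = V/|Z| = 120/250 = 479 mA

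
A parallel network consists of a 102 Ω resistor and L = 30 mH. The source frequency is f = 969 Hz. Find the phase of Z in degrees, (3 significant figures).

29.2°

ω = 2πf = 6088 rad/s
X_L = ωL = 183 Ω
Parallel: admittances add. Y = 1/R + 1/(jωL)
Y = (0.00980 − j0.00547) S
|Y| = 0.0112 S → |Z| = 1/|Y| = 89.1 Ω, ∠Z = −∠Y = 29.2°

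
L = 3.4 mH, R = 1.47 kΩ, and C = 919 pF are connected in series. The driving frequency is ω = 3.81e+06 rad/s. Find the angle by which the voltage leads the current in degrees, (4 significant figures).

83.38°

X_L = ωL = 12950 Ω
X_C = 1/(ωC) = 285.6 Ω
Net reactance X = X_L − X_C = 12670 Ω
Z = 1470 + j12670 Ω
|Z| = √(1470² + 12670²) = 12750 Ω
∠Z = arctan(12670/1470) = 83.38°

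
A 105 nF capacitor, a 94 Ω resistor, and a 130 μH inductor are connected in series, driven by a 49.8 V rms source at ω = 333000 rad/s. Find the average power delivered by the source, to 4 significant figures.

25.75 W

X_L = ωL = 43.29 Ω
X_C = 1/(ωC) = 28.60 Ω
Net reactance X = X_L − X_C = 14.69 Ω
Z = 94.00 + j14.69 Ω
|Z| = √(94.00² + 14.69²) = 95.14 Ω
∠Z = arctan(14.69/94.00) = 8.882°
I = V/|Z| = 523.4 mA
P = VI cos φ = 49.8 × 0.5234 × cos(8.882°) = 25.75 W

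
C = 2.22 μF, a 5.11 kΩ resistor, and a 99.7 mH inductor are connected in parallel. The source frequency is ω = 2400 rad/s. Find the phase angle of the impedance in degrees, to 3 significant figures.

X_L = ωL = 239 Ω
X_C = 1/(ωC) = 188 Ω
Parallel: admittances add. Y = 1/R + 1/(jωL) + jωC
Y = (0.000196 + j0.00115) S
|Y| = 0.00117 S → |Z| = 1/|Y| = 858 Ω, ∠Z = −∠Y = -80.3°

-80.3°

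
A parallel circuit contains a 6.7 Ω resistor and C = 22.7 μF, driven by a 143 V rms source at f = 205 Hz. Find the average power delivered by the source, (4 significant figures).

3.052 kW

ω = 2πf = 1288 rad/s
X_C = 1/(ωC) = 34.20 Ω
Parallel: admittances add. Y = 1/R + jωC
Y = (0.1493 + j0.02924) S
|Y| = 0.1521 S → |Z| = 1/|Y| = 6.575 Ω, ∠Z = −∠Y = -11.08°
I = V/|Z| = 21.75 A
P = VI cos φ = 143 × 21.75 × cos(-11.08°) = 3.052 kW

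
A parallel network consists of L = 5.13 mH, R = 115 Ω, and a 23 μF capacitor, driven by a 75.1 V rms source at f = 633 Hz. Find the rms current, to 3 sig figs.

3.26 A

ω = 2πf = 3977 rad/s
X_L = ωL = 20.4 Ω
X_C = 1/(ωC) = 10.9 Ω
Parallel: admittances add. Y = 1/R + 1/(jωL) + jωC
Y = (0.00870 + j0.0425) S
|Y| = 0.0433 S → |Z| = 1/|Y| = 23.1 Ω, ∠Z = −∠Y = -78.4°
I = V/|Z| = 75.1/23.1 = 3.26 A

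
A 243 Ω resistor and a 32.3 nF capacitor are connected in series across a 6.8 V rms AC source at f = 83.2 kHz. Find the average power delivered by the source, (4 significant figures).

179.6 mW

ω = 2πf = 522800 rad/s
X_C = 1/(ωC) = 59.22 Ω
Z = 243.0 − j59.22 Ω
|Z| = √(243.0² + 59.22²) = 250.1 Ω
∠Z = arctan(-59.22/243.0) = -13.70°
I = V/|Z| = 27.19 mA
P = VI cos φ = 6.8 × 0.02719 × cos(-13.70°) = 179.6 mW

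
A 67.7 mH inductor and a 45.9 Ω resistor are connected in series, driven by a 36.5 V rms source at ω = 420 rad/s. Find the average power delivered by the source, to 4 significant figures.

20.98 W

X_L = ωL = 28.43 Ω
Z = 45.90 + j28.43 Ω
|Z| = √(45.90² + 28.43²) = 53.99 Ω
∠Z = arctan(28.43/45.90) = 31.78°
I = V/|Z| = 676.0 mA
P = VI cos φ = 36.5 × 0.6760 × cos(31.78°) = 20.98 W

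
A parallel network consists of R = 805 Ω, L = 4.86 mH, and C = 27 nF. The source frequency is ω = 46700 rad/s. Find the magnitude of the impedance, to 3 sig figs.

X_L = ωL = 227 Ω
X_C = 1/(ωC) = 793 Ω
Parallel: admittances add. Y = 1/R + 1/(jωL) + jωC
Y = (0.00124 − j0.00315) S
|Y| = 0.00338 S → |Z| = 1/|Y| = 296 Ω, ∠Z = −∠Y = 68.4°

296 Ω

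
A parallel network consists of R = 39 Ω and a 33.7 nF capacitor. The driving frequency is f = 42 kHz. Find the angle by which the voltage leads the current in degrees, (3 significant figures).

ω = 2πf = 263900 rad/s
X_C = 1/(ωC) = 112 Ω
Parallel: admittances add. Y = 1/R + jωC
Y = (0.0256 + j0.00889) S
|Y| = 0.0271 S → |Z| = 1/|Y| = 36.8 Ω, ∠Z = −∠Y = -19.1°

-19.1°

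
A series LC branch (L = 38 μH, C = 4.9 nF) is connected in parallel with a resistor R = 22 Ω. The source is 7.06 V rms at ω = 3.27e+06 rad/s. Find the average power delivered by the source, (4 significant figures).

2.266 W

X_L = ωL = 124.3 Ω
X_C = 1/(ωC) = 62.41 Ω
Branch 1: Z₁ = R = 22.00 Ω
Branch 2 (series LC): Z₂ = j(X_L − X_C) = j61.85 Ω
Parallel: Z = Z₁Z₂/(Z₁+Z₂), |Z| = 20.73 Ω, ∠Z = 19.58°
I = V/|Z| = 340.6 mA
P = VI cos φ = 7.06 × 0.3406 × cos(19.58°) = 2.266 W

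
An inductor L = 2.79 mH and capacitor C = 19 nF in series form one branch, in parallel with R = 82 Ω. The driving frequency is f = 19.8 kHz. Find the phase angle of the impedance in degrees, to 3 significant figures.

-47.2°

ω = 2πf = 124400 rad/s
X_L = ωL = 347 Ω
X_C = 1/(ωC) = 423 Ω
Branch 1: Z₁ = R = 82.0 Ω
Branch 2 (series LC): Z₂ = j(X_L − X_C) = −j76.0 Ω
Parallel: Z = Z₁Z₂/(Z₁+Z₂), |Z| = 55.7 Ω, ∠Z = -47.2°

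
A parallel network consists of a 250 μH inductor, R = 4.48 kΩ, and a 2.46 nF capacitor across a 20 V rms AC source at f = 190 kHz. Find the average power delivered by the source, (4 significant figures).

ω = 2πf = 1.194e+06 rad/s
X_L = ωL = 298.5 Ω
X_C = 1/(ωC) = 340.5 Ω
Parallel: admittances add. Y = 1/R + 1/(jωL) + jωC
Y = (0.0002232 − j0.0004139) S
|Y| = 0.0004702 S → |Z| = 1/|Y| = 2127 Ω, ∠Z = −∠Y = 61.66°
I = V/|Z| = 9.405 mA
P = VI cos φ = 20 × 0.009405 × cos(61.66°) = 89.29 mW

89.29 mW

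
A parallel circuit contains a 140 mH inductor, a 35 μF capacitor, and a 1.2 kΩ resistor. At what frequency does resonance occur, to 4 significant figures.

71.90 Hz

ω₀ = 1/√(LC) = 1/√(0.14 × 3.5e-05) = 451.8 rad/s
f₀ = ω₀/(2π) = 71.90 Hz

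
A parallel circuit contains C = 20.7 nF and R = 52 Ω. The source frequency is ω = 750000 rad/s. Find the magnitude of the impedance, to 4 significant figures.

X_C = 1/(ωC) = 64.41 Ω
Parallel: admittances add. Y = 1/R + jωC
Y = (0.01923 + j0.01553) S
|Y| = 0.02472 S → |Z| = 1/|Y| = 40.46 Ω, ∠Z = −∠Y = -38.91°

40.46 Ω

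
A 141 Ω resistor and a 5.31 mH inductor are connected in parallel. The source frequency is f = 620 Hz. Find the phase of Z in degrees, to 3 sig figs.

ω = 2πf = 3896 rad/s
X_L = ωL = 20.7 Ω
Parallel: admittances add. Y = 1/R + 1/(jωL)
Y = (0.00709 − j0.0483) S
|Y| = 0.0489 S → |Z| = 1/|Y| = 20.5 Ω, ∠Z = −∠Y = 81.7°

81.7°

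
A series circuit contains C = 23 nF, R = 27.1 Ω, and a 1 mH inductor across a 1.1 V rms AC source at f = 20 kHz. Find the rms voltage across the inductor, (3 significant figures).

ω = 2πf = 125700 rad/s
X_L = ωL = 126 Ω
X_C = 1/(ωC) = 346 Ω
Net reactance X = X_L − X_C = -220 Ω
Z = 27.1 − j220 Ω
|Z| = √(27.1² + 220²) = 222 Ω
I = V/|Z| = 4.96 mA
V_L = I·|Z_L| = 0.00496 × 126 = 0.623 V

0.623 V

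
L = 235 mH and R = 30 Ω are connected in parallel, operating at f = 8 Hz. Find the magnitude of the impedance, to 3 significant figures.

11.0 Ω

ω = 2πf = 50.27 rad/s
X_L = ωL = 11.8 Ω
Parallel: admittances add. Y = 1/R + 1/(jωL)
Y = (0.0333 − j0.0847) S
|Y| = 0.0910 S → |Z| = 1/|Y| = 11.0 Ω, ∠Z = −∠Y = 68.5°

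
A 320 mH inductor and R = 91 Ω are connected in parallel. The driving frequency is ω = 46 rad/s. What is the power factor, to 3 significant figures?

0.160

X_L = ωL = 14.7 Ω
Parallel: admittances add. Y = 1/R + 1/(jωL)
Y = (0.0110 − j0.0679) S
|Y| = 0.0688 S → |Z| = 1/|Y| = 14.5 Ω, ∠Z = −∠Y = 80.8°
cos φ = cos(80.8°) = 0.160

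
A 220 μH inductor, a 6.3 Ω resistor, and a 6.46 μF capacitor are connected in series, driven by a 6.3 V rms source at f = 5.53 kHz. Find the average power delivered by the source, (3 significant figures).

ω = 2πf = 34750 rad/s
X_L = ωL = 7.64 Ω
X_C = 1/(ωC) = 4.46 Ω
Net reactance X = X_L − X_C = 3.19 Ω
Z = 6.30 + j3.19 Ω
|Z| = √(6.30² + 3.19²) = 7.06 Ω
∠Z = arctan(3.19/6.30) = 26.8°
I = V/|Z| = 892 mA
P = VI cos φ = 6.3 × 0.892 × cos(26.8°) = 5.02 W

5.02 W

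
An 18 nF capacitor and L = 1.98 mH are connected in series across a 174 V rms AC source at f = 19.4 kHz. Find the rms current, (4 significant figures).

ω = 2πf = 121900 rad/s
X_L = ωL = 241.3 Ω
X_C = 1/(ωC) = 455.8 Ω
Net reactance X = X_L − X_C = -214.4 Ω
Z = − j214.4 Ω
|Z| = √(0² + 214.4²) = 214.4 Ω
I = V/|Z| = 174/214.4 = 811.5 mA

811.5 mA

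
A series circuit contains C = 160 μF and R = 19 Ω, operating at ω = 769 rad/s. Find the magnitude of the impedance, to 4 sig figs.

20.67 Ω

X_C = 1/(ωC) = 8.127 Ω
Z = 19.00 − j8.127 Ω
|Z| = √(19.00² + 8.127²) = 20.67 Ω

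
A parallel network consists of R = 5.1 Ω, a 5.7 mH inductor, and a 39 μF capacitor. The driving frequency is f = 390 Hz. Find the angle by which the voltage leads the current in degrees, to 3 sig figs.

-6.97°

ω = 2πf = 2450 rad/s
X_L = ωL = 14.0 Ω
X_C = 1/(ωC) = 10.5 Ω
Parallel: admittances add. Y = 1/R + 1/(jωL) + jωC
Y = (0.196 + j0.0240) S
|Y| = 0.198 S → |Z| = 1/|Y| = 5.06 Ω, ∠Z = −∠Y = -6.97°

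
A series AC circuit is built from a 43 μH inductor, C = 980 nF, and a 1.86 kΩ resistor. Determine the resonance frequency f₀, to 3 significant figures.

24.5 kHz

ω₀ = 1/√(LC) = 1/√(4.3e-05 × 9.8e-07) = 154000 rad/s
f₀ = ω₀/(2π) = 24.5 kHz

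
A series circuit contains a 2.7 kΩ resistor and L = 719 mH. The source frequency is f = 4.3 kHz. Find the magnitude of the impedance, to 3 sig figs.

ω = 2πf = 27020 rad/s
X_L = ωL = 19400 Ω
Z = 2700 + j19400 Ω
|Z| = √(2700² + 19400²) = 19600 Ω

19600 Ω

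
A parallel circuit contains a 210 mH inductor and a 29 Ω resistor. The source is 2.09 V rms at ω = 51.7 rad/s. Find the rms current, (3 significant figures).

206 mA

X_L = ωL = 10.9 Ω
Parallel: admittances add. Y = 1/R + 1/(jωL)
Y = (0.0345 − j0.0921) S
|Y| = 0.0983 S → |Z| = 1/|Y| = 10.2 Ω, ∠Z = −∠Y = 69.5°
I = V/|Z| = 2.09/10.2 = 206 mA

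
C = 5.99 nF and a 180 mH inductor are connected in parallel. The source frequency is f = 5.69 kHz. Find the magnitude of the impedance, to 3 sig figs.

17000 Ω

ω = 2πf = 35750 rad/s
X_L = ωL = 6440 Ω
X_C = 1/(ωC) = 4670 Ω
Parallel: admittances add. Y = 1/(jωL) + jωC
Y = (0 + j5.88e-05) S
|Y| = 5.88e-05 S → |Z| = 1/|Y| = 17000 Ω, ∠Z = −∠Y = -90.0°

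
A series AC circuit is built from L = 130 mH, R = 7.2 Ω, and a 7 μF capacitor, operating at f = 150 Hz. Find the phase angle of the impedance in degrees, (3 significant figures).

ω = 2πf = 942.5 rad/s
X_L = ωL = 123 Ω
X_C = 1/(ωC) = 152 Ω
Net reactance X = X_L − X_C = -29.1 Ω
Z = 7.20 − j29.1 Ω
|Z| = √(7.20² + 29.1²) = 29.9 Ω
∠Z = arctan(-29.1/7.20) = -76.1°

-76.1°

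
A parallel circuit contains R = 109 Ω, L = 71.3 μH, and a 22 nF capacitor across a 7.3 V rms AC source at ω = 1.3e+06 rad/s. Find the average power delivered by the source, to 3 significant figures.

X_L = ωL = 92.7 Ω
X_C = 1/(ωC) = 35.0 Ω
Parallel: admittances add. Y = 1/R + 1/(jωL) + jωC
Y = (0.00917 + j0.0178) S
|Y| = 0.0200 S → |Z| = 1/|Y| = 49.9 Ω, ∠Z = −∠Y = -62.7°
I = V/|Z| = 146 mA
P = VI cos φ = 7.3 × 0.146 × cos(-62.7°) = 489 mW

489 mW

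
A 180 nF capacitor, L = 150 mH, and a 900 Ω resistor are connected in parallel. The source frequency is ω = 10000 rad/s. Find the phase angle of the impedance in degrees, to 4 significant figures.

-45.57°

X_L = ωL = 1500 Ω
X_C = 1/(ωC) = 555.6 Ω
Parallel: admittances add. Y = 1/R + 1/(jωL) + jωC
Y = (0.001111 + j0.001133) S
|Y| = 0.001587 S → |Z| = 1/|Y| = 630.1 Ω, ∠Z = −∠Y = -45.57°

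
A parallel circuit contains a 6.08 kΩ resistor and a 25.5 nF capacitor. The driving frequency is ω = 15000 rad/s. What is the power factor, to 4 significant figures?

X_C = 1/(ωC) = 2614 Ω
Parallel: admittances add. Y = 1/R + jωC
Y = (0.0001645 + j0.0003825) S
|Y| = 0.0004164 S → |Z| = 1/|Y| = 2402 Ω, ∠Z = −∠Y = -66.73°
cos φ = cos(-66.73°) = 0.3950

0.3950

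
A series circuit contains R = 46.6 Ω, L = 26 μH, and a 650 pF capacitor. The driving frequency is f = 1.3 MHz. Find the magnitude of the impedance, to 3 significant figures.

ω = 2πf = 8.168e+06 rad/s
X_L = ωL = 212 Ω
X_C = 1/(ωC) = 188 Ω
Net reactance X = X_L − X_C = 24.0 Ω
Z = 46.6 + j24.0 Ω
|Z| = √(46.6² + 24.0²) = 52.4 Ω

52.4 Ω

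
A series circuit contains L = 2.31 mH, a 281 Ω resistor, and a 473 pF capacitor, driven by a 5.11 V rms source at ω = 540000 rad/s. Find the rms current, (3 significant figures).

1.90 mA

X_L = ωL = 1250 Ω
X_C = 1/(ωC) = 3920 Ω
Net reactance X = X_L − X_C = -2670 Ω
Z = 281 − j2670 Ω
|Z| = √(281² + 2670²) = 2680 Ω
I = V/|Z| = 5.11/2680 = 1.90 mA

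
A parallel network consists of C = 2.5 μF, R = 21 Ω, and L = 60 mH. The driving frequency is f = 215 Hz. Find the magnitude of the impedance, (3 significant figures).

20.6 Ω

ω = 2πf = 1351 rad/s
X_L = ωL = 81.1 Ω
X_C = 1/(ωC) = 296 Ω
Parallel: admittances add. Y = 1/R + 1/(jωL) + jωC
Y = (0.0476 − j0.00896) S
|Y| = 0.0485 S → |Z| = 1/|Y| = 20.6 Ω, ∠Z = −∠Y = 10.7°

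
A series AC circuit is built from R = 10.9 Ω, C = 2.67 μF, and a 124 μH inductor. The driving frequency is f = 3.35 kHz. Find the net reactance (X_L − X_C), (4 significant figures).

-15.18 Ω

ω = 2πf = 21050 rad/s
X_L = ωL = 2.610 Ω
X_C = 1/(ωC) = 17.79 Ω
X = 2.610 − 17.79 = -15.18 Ω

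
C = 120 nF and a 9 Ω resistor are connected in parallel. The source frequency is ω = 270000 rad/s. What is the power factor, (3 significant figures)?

X_C = 1/(ωC) = 30.9 Ω
Parallel: admittances add. Y = 1/R + jωC
Y = (0.111 + j0.0324) S
|Y| = 0.116 S → |Z| = 1/|Y| = 8.64 Ω, ∠Z = −∠Y = -16.3°
cos φ = cos(-16.3°) = 0.960

0.960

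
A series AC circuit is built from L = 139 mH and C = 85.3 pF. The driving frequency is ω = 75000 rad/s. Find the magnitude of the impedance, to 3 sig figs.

X_L = ωL = 10400 Ω
X_C = 1/(ωC) = 156000 Ω
Net reactance X = X_L − X_C = -146000 Ω
Z = − j146000 Ω
|Z| = √(0² + 146000²) = 146000 Ω

146000 Ω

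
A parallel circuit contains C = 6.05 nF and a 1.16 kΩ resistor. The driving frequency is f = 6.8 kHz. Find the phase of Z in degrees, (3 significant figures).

ω = 2πf = 42730 rad/s
X_C = 1/(ωC) = 3870 Ω
Parallel: admittances add. Y = 1/R + jωC
Y = (0.000862 + j0.000258) S
|Y| = 0.000900 S → |Z| = 1/|Y| = 1110 Ω, ∠Z = −∠Y = -16.7°

-16.7°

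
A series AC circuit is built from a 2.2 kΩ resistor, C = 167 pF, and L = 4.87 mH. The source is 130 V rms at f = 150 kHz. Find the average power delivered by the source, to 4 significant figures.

ω = 2πf = 942500 rad/s
X_L = ωL = 4590 Ω
X_C = 1/(ωC) = 6353 Ω
Net reactance X = X_L − X_C = -1764 Ω
Z = 2200 − j1764 Ω
|Z| = √(2200² + 1764²) = 2820 Ω
∠Z = arctan(-1764/2200) = -38.72°
I = V/|Z| = 46.11 mA
P = VI cos φ = 130 × 0.04611 × cos(-38.72°) = 4.677 W

4.677 W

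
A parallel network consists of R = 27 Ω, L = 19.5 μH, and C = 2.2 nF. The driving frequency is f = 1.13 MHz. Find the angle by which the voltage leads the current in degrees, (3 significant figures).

ω = 2πf = 7.1e+06 rad/s
X_L = ωL = 138 Ω
X_C = 1/(ωC) = 64.0 Ω
Parallel: admittances add. Y = 1/R + 1/(jωL) + jωC
Y = (0.0370 + j0.00840) S
|Y| = 0.0380 S → |Z| = 1/|Y| = 26.3 Ω, ∠Z = −∠Y = -12.8°

-12.8°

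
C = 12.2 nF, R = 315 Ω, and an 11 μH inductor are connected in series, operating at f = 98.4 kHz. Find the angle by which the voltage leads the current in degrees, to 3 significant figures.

ω = 2πf = 618300 rad/s
X_L = ωL = 6.80 Ω
X_C = 1/(ωC) = 133 Ω
Net reactance X = X_L − X_C = -126 Ω
Z = 315 − j126 Ω
|Z| = √(315² + 126²) = 339 Ω
∠Z = arctan(-126/315) = -21.8°

-21.8°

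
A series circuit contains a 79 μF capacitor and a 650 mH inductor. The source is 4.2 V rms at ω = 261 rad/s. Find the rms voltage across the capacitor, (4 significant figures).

1.681 V

X_L = ωL = 169.7 Ω
X_C = 1/(ωC) = 48.50 Ω
Net reactance X = X_L − X_C = 121.2 Ω
Z = j121.2 Ω
|Z| = √(0² + 121.2²) = 121.2 Ω
I = V/|Z| = 34.67 mA
V_C = I·|Z_C| = 0.03467 × 48.50 = 1.681 V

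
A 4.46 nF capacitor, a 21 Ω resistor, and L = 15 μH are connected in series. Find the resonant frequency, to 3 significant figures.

615 kHz

ω₀ = 1/√(LC) = 1/√(1.5e-05 × 4.46e-09) = 3.866e+06 rad/s
f₀ = ω₀/(2π) = 615 kHz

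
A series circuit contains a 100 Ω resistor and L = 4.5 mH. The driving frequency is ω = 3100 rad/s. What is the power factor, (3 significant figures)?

0.990

X_L = ωL = 13.9 Ω
Z = 100 + j13.9 Ω
|Z| = √(100² + 13.9²) = 101 Ω
∠Z = arctan(13.9/100) = 7.94°
cos φ = cos(7.94°) = 0.990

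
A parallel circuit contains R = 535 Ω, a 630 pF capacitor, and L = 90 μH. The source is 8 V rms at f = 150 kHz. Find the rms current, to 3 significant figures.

90.8 mA

ω = 2πf = 942500 rad/s
X_L = ωL = 84.8 Ω
X_C = 1/(ωC) = 1680 Ω
Parallel: admittances add. Y = 1/R + 1/(jωL) + jωC
Y = (0.00187 − j0.0112) S
|Y| = 0.0114 S → |Z| = 1/|Y| = 88.1 Ω, ∠Z = −∠Y = 80.5°
I = V/|Z| = 8/88.1 = 90.8 mA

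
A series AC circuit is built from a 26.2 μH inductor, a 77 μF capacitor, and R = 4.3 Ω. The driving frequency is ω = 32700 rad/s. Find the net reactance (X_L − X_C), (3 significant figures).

X_L = ωL = 0.857 Ω
X_C = 1/(ωC) = 0.397 Ω
X = 0.857 − 0.397 = 0.460 Ω

0.460 Ω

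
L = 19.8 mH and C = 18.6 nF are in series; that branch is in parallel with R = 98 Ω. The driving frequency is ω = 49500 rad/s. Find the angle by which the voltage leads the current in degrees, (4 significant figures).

X_L = ωL = 980.1 Ω
X_C = 1/(ωC) = 1086 Ω
Branch 1: Z₁ = R = 98.00 Ω
Branch 2 (series LC): Z₂ = j(X_L − X_C) = −j106.0 Ω
Parallel: Z = Z₁Z₂/(Z₁+Z₂), |Z| = 71.97 Ω, ∠Z = -42.75°

-42.75°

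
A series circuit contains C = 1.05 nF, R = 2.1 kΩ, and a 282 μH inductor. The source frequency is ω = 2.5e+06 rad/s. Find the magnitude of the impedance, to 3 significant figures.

X_L = ωL = 705 Ω
X_C = 1/(ωC) = 381 Ω
Net reactance X = X_L − X_C = 324 Ω
Z = 2100 + j324 Ω
|Z| = √(2100² + 324²) = 2120 Ω

2120 Ω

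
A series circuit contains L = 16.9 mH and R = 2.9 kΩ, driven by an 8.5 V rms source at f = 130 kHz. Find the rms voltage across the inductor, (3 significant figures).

8.32 V

ω = 2πf = 816800 rad/s
X_L = ωL = 13800 Ω
Z = 2900 + j13800 Ω
|Z| = √(2900² + 13800²) = 14100 Ω
I = V/|Z| = 603 μA
V_L = I·|Z_L| = 0.000603 × 13800 = 8.32 V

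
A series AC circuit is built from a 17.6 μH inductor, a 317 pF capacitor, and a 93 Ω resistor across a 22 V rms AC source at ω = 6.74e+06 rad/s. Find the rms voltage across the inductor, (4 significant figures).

X_L = ωL = 118.6 Ω
X_C = 1/(ωC) = 468.0 Ω
Net reactance X = X_L − X_C = -349.4 Ω
Z = 93.00 − j349.4 Ω
|Z| = √(93.00² + 349.4²) = 361.6 Ω
I = V/|Z| = 60.84 mA
V_L = I·|Z_L| = 0.06084 × 118.6 = 7.218 V

7.218 V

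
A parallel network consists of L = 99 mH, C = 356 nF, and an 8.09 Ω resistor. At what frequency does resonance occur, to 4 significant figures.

847.8 Hz

ω₀ = 1/√(LC) = 1/√(0.099 × 3.56e-07) = 5327 rad/s
f₀ = ω₀/(2π) = 847.8 Hz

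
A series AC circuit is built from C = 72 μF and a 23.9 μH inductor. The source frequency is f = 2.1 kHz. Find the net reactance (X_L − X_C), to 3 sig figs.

ω = 2πf = 13190 rad/s
X_L = ωL = 0.315 Ω
X_C = 1/(ωC) = 1.05 Ω
X = 0.315 − 1.05 = -0.737 Ω

-0.737 Ω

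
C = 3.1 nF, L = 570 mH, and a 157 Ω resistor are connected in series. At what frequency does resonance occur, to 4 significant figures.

3.786 kHz

ω₀ = 1/√(LC) = 1/√(0.57 × 3.1e-09) = 23790 rad/s
f₀ = ω₀/(2π) = 3.786 kHz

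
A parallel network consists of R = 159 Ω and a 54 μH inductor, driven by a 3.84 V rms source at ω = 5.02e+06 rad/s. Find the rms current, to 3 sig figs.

28.0 mA

X_L = ωL = 271 Ω
Parallel: admittances add. Y = 1/R + 1/(jωL)
Y = (0.00629 − j0.00369) S
|Y| = 0.00729 S → |Z| = 1/|Y| = 137 Ω, ∠Z = −∠Y = 30.4°
I = V/|Z| = 3.84/137 = 28.0 mA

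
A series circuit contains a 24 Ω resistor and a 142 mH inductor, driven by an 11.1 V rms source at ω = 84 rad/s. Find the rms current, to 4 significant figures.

414.2 mA

X_L = ωL = 11.93 Ω
Z = 24.00 + j11.93 Ω
|Z| = √(24.00² + 11.93²) = 26.80 Ω
I = V/|Z| = 11.1/26.80 = 414.2 mA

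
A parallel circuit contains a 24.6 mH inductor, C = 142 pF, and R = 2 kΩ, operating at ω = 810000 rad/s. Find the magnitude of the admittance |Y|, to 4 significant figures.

504.2 μS

X_L = ωL = 19930 Ω
X_C = 1/(ωC) = 8694 Ω
Parallel: admittances add. Y = 1/R + 1/(jωL) + jωC
Y = (0.0005000 + j6.483e-05) S
|Y| = 0.0005042 S → |Z| = 1/|Y| = 1983 Ω, ∠Z = −∠Y = -7.388°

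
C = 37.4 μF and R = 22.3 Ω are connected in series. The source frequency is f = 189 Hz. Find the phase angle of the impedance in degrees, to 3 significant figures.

ω = 2πf = 1188 rad/s
X_C = 1/(ωC) = 22.5 Ω
Z = 22.3 − j22.5 Ω
|Z| = √(22.3² + 22.5²) = 31.7 Ω
∠Z = arctan(-22.5/22.3) = -45.3°

-45.3°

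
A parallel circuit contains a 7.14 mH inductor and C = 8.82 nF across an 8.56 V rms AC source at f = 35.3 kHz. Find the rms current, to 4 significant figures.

ω = 2πf = 221800 rad/s
X_L = ωL = 1584 Ω
X_C = 1/(ωC) = 511.2 Ω
Parallel: admittances add. Y = 1/(jωL) + jωC
Y = (0 + j0.001325) S
|Y| = 0.001325 S → |Z| = 1/|Y| = 754.8 Ω, ∠Z = −∠Y = -90.00°
I = V/|Z| = 8.56/754.8 = 11.34 mA

11.34 mA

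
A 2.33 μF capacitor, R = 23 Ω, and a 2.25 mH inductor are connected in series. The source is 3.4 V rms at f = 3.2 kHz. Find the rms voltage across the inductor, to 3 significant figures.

ω = 2πf = 20110 rad/s
X_L = ωL = 45.2 Ω
X_C = 1/(ωC) = 21.3 Ω
Net reactance X = X_L − X_C = 23.9 Ω
Z = 23.0 + j23.9 Ω
|Z| = √(23.0² + 23.9²) = 33.2 Ω
I = V/|Z| = 103 mA
V_L = I·|Z_L| = 0.103 × 45.2 = 4.64 V

4.64 V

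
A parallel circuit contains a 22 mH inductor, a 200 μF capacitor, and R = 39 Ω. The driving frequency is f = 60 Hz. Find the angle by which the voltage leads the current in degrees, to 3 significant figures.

60.4°

ω = 2πf = 377.0 rad/s
X_L = ωL = 8.29 Ω
X_C = 1/(ωC) = 13.3 Ω
Parallel: admittances add. Y = 1/R + 1/(jωL) + jωC
Y = (0.0256 − j0.0452) S
|Y| = 0.0519 S → |Z| = 1/|Y| = 19.3 Ω, ∠Z = −∠Y = 60.4°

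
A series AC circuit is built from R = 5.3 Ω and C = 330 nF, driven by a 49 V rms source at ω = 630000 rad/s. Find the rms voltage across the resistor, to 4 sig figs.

36.28 V

X_C = 1/(ωC) = 4.810 Ω
Z = 5.300 − j4.810 Ω
|Z| = √(5.300² + 4.810²) = 7.157 Ω
I = V/|Z| = 6.846 A
V_R = I·|Z_R| = 6.846 × 5.300 = 36.28 V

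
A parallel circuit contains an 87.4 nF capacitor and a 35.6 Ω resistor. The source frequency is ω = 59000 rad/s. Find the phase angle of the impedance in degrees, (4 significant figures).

X_C = 1/(ωC) = 193.9 Ω
Parallel: admittances add. Y = 1/R + jωC
Y = (0.02809 + j0.005157) S
|Y| = 0.02856 S → |Z| = 1/|Y| = 35.01 Ω, ∠Z = −∠Y = -10.40°

-10.40°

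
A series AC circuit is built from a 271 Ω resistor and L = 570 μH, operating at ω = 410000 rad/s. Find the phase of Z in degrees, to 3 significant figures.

X_L = ωL = 234 Ω
Z = 271 + j234 Ω
|Z| = √(271² + 234²) = 358 Ω
∠Z = arctan(234/271) = 40.8°

40.8°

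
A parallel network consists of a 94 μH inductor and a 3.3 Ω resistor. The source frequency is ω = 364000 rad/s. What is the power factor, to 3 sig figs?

X_L = ωL = 34.2 Ω
Parallel: admittances add. Y = 1/R + 1/(jωL)
Y = (0.303 − j0.0292) S
|Y| = 0.304 S → |Z| = 1/|Y| = 3.28 Ω, ∠Z = −∠Y = 5.51°
cos φ = cos(5.51°) = 0.995

0.995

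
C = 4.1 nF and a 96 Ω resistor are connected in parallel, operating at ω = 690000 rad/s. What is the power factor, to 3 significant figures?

0.965

X_C = 1/(ωC) = 353 Ω
Parallel: admittances add. Y = 1/R + jωC
Y = (0.0104 + j0.00283) S
|Y| = 0.0108 S → |Z| = 1/|Y| = 92.6 Ω, ∠Z = −∠Y = -15.2°
cos φ = cos(-15.2°) = 0.965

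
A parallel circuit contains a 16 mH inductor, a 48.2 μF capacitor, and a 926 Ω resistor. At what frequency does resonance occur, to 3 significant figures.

ω₀ = 1/√(LC) = 1/√(0.016 × 4.82e-05) = 1139 rad/s
f₀ = ω₀/(2π) = 181 Hz

181 Hz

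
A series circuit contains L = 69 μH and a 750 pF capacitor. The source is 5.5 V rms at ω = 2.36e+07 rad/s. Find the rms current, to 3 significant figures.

X_L = ωL = 1630 Ω
X_C = 1/(ωC) = 56.5 Ω
Net reactance X = X_L − X_C = 1570 Ω
Z = j1570 Ω
|Z| = √(0² + 1570²) = 1570 Ω
I = V/|Z| = 5.5/1570 = 3.50 mA

3.50 mA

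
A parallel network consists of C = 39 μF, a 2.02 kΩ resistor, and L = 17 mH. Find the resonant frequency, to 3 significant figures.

ω₀ = 1/√(LC) = 1/√(0.017 × 3.9e-05) = 1228 rad/s
f₀ = ω₀/(2π) = 195 Hz

195 Hz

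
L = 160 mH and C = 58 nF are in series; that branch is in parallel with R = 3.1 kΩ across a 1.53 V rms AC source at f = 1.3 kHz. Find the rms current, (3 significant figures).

ω = 2πf = 8168 rad/s
X_L = ωL = 1310 Ω
X_C = 1/(ωC) = 2110 Ω
Branch 1: Z₁ = R = 3100 Ω
Branch 2 (series LC): Z₂ = j(X_L − X_C) = −j804 Ω
Parallel: Z = Z₁Z₂/(Z₁+Z₂), |Z| = 778 Ω, ∠Z = -75.5°
I = V/|Z| = 1.53/778 = 1.97 mA

1.97 mA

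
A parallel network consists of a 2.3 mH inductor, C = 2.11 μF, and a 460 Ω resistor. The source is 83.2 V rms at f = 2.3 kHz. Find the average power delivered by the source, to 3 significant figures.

15.0 W

ω = 2πf = 14450 rad/s
X_L = ωL = 33.2 Ω
X_C = 1/(ωC) = 32.8 Ω
Parallel: admittances add. Y = 1/R + 1/(jωL) + jωC
Y = (0.00217 + j0.000406) S
|Y| = 0.00221 S → |Z| = 1/|Y| = 452 Ω, ∠Z = −∠Y = -10.6°
I = V/|Z| = 184 mA
P = VI cos φ = 83.2 × 0.184 × cos(-10.6°) = 15.0 W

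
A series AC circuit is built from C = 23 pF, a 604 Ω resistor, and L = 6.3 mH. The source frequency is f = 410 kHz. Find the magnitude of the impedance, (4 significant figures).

ω = 2πf = 2.576e+06 rad/s
X_L = ωL = 16230 Ω
X_C = 1/(ωC) = 16880 Ω
Net reactance X = X_L − X_C = -648.0 Ω
Z = 604.0 − j648.0 Ω
|Z| = √(604.0² + 648.0²) = 885.9 Ω

885.9 Ω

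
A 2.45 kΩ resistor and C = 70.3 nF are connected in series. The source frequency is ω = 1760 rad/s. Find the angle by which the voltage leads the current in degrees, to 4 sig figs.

X_C = 1/(ωC) = 8082 Ω
Z = 2450 − j8082 Ω
|Z| = √(2450² + 8082²) = 8445 Ω
∠Z = arctan(-8082/2450) = -73.14°

-73.14°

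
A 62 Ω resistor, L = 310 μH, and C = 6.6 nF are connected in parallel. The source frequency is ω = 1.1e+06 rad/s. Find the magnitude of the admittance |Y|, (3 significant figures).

16.7 mS

X_L = ωL = 341 Ω
X_C = 1/(ωC) = 138 Ω
Parallel: admittances add. Y = 1/R + 1/(jωL) + jωC
Y = (0.0161 + j0.00433) S
|Y| = 0.0167 S → |Z| = 1/|Y| = 59.9 Ω, ∠Z = −∠Y = -15.0°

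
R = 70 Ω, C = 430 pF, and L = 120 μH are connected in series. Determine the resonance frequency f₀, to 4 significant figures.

ω₀ = 1/√(LC) = 1/√(0.00012 × 4.3e-10) = 4.402e+06 rad/s
f₀ = ω₀/(2π) = 700.6 kHz

700.6 kHz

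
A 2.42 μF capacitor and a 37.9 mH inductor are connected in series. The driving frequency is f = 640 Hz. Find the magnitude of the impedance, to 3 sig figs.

49.6 Ω

ω = 2πf = 4021 rad/s
X_L = ωL = 152 Ω
X_C = 1/(ωC) = 103 Ω
Net reactance X = X_L − X_C = 49.6 Ω
Z = j49.6 Ω
|Z| = √(0² + 49.6²) = 49.6 Ω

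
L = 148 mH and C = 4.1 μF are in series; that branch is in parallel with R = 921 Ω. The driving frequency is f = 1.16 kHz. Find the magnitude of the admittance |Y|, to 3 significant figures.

1.45 mS

ω = 2πf = 7288 rad/s
X_L = ωL = 1080 Ω
X_C = 1/(ωC) = 33.5 Ω
Branch 1: Z₁ = R = 921 Ω
Branch 2 (series LC): Z₂ = j(X_L − X_C) = j1050 Ω
Parallel: Z = Z₁Z₂/(Z₁+Z₂), |Z| = 691 Ω, ∠Z = 41.4°
|Y| = 1/|Z| = 1.45 mS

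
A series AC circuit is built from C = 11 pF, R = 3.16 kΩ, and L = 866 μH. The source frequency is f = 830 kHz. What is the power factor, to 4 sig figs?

0.2377

ω = 2πf = 5.215e+06 rad/s
X_L = ωL = 4516 Ω
X_C = 1/(ωC) = 17430 Ω
Net reactance X = X_L − X_C = -12920 Ω
Z = 3160 − j12920 Ω
|Z| = √(3160² + 12920²) = 13300 Ω
∠Z = arctan(-12920/3160) = -76.25°
cos φ = cos(-76.25°) = 0.2377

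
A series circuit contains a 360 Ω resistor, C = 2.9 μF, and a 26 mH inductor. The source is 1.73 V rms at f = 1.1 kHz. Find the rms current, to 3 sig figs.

4.52 mA

ω = 2πf = 6912 rad/s
X_L = ωL = 180 Ω
X_C = 1/(ωC) = 49.9 Ω
Net reactance X = X_L − X_C = 130 Ω
Z = 360 + j130 Ω
|Z| = √(360² + 130²) = 383 Ω
I = V/|Z| = 1.73/383 = 4.52 mA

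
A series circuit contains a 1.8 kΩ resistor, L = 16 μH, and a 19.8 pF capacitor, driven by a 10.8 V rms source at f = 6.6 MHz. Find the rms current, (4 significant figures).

ω = 2πf = 4.147e+07 rad/s
X_L = ωL = 663.5 Ω
X_C = 1/(ωC) = 1218 Ω
Net reactance X = X_L − X_C = -554.4 Ω
Z = 1800 − j554.4 Ω
|Z| = √(1800² + 554.4²) = 1883 Ω
I = V/|Z| = 10.8/1883 = 5.734 mA

5.734 mA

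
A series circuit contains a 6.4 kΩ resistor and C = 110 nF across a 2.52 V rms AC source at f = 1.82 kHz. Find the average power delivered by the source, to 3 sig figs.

ω = 2πf = 11440 rad/s
X_C = 1/(ωC) = 795 Ω
Z = 6400 − j795 Ω
|Z| = √(6400² + 795²) = 6450 Ω
∠Z = arctan(-795/6400) = -7.08°
I = V/|Z| = 391 μA
P = VI cos φ = 2.52 × 0.000391 × cos(-7.08°) = 977 μW

977 μW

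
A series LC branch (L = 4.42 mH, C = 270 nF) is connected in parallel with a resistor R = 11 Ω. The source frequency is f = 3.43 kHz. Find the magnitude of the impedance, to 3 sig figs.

ω = 2πf = 21550 rad/s
X_L = ωL = 95.3 Ω
X_C = 1/(ωC) = 172 Ω
Branch 1: Z₁ = R = 11.0 Ω
Branch 2 (series LC): Z₂ = j(X_L − X_C) = −j76.6 Ω
Parallel: Z = Z₁Z₂/(Z₁+Z₂), |Z| = 10.9 Ω, ∠Z = -8.17°

10.9 Ω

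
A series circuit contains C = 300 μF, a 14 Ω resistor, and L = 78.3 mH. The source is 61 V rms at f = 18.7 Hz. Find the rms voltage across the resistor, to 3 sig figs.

36.0 V

ω = 2πf = 117.5 rad/s
X_L = ωL = 9.20 Ω
X_C = 1/(ωC) = 28.4 Ω
Net reactance X = X_L − X_C = -19.2 Ω
Z = 14.0 − j19.2 Ω
|Z| = √(14.0² + 19.2²) = 23.7 Ω
I = V/|Z| = 2.57 A
V_R = I·|Z_R| = 2.57 × 14.0 = 36.0 V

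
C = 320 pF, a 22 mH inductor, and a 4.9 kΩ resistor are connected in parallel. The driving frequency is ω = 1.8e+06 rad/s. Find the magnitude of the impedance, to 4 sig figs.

1703 Ω

X_L = ωL = 39600 Ω
X_C = 1/(ωC) = 1736 Ω
Parallel: admittances add. Y = 1/R + 1/(jωL) + jωC
Y = (0.0002041 + j0.0005507) S
|Y| = 0.0005873 S → |Z| = 1/|Y| = 1703 Ω, ∠Z = −∠Y = -69.67°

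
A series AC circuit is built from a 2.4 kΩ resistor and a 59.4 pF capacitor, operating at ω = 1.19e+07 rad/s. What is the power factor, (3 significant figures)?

0.861

X_C = 1/(ωC) = 1410 Ω
Z = 2400 − j1410 Ω
|Z| = √(2400² + 1410²) = 2790 Ω
∠Z = arctan(-1410/2400) = -30.5°
cos φ = cos(-30.5°) = 0.861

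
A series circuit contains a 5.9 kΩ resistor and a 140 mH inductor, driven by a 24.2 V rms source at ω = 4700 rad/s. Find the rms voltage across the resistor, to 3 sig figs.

24.1 V

X_L = ωL = 658 Ω
Z = 5900 + j658 Ω
|Z| = √(5900² + 658²) = 5940 Ω
I = V/|Z| = 4.08 mA
V_R = I·|Z_R| = 0.00408 × 5900 = 24.1 V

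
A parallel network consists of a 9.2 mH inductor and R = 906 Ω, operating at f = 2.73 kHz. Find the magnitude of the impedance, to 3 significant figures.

ω = 2πf = 17150 rad/s
X_L = ωL = 158 Ω
Parallel: admittances add. Y = 1/R + 1/(jωL)
Y = (0.00110 − j0.00634) S
|Y| = 0.00643 S → |Z| = 1/|Y| = 155 Ω, ∠Z = −∠Y = 80.1°

155 Ω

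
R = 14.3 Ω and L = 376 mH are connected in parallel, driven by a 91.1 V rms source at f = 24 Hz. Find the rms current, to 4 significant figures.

ω = 2πf = 150.8 rad/s
X_L = ωL = 56.70 Ω
Parallel: admittances add. Y = 1/R + 1/(jωL)
Y = (0.06993 − j0.01764) S
|Y| = 0.07212 S → |Z| = 1/|Y| = 13.87 Ω, ∠Z = −∠Y = 14.16°
I = V/|Z| = 91.1/13.87 = 6.570 A

6.570 A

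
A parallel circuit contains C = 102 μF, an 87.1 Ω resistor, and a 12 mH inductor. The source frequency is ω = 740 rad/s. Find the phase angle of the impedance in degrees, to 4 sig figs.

72.82°

X_L = ωL = 8.880 Ω
X_C = 1/(ωC) = 13.25 Ω
Parallel: admittances add. Y = 1/R + 1/(jωL) + jωC
Y = (0.01148 − j0.03713) S
|Y| = 0.03887 S → |Z| = 1/|Y| = 25.73 Ω, ∠Z = −∠Y = 72.82°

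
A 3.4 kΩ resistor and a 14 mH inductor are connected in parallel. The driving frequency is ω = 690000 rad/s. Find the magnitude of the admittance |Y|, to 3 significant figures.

312 μS

X_L = ωL = 9660 Ω
Parallel: admittances add. Y = 1/R + 1/(jωL)
Y = (0.000294 − j0.000104) S
|Y| = 0.000312 S → |Z| = 1/|Y| = 3210 Ω, ∠Z = −∠Y = 19.4°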